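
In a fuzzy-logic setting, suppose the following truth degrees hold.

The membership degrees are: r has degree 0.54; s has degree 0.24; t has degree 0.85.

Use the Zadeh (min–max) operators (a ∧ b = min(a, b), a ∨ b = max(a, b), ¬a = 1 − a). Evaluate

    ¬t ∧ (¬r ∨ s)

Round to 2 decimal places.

¬t = 1 − 0.85 = 0.15
¬r = 1 − 0.54 = 0.46
¬r ∨ s = max(a, b) on (0.46, 0.24) = 0.46
¬t ∧ (¬r ∨ s) = min(a, b) on (0.15, 0.46) = 0.15

0.15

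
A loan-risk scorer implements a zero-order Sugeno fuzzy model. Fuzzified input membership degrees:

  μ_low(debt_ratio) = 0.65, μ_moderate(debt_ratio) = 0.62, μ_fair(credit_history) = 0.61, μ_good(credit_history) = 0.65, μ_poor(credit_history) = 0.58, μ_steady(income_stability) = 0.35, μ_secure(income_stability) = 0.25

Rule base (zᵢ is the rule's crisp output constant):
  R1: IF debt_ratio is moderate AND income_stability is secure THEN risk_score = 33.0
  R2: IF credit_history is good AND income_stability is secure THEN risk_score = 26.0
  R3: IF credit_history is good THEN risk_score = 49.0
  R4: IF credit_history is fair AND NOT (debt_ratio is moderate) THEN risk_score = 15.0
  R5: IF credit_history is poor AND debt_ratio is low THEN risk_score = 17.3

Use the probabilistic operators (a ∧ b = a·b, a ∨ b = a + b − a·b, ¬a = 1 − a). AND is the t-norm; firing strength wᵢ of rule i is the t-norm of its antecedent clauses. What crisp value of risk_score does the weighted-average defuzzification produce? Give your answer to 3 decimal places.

32.474

R1 (z=33.0): moderate=0.62, secure=0.25; AND[a·b] → w = 0.1550
R2 (z=26.0): good=0.65, secure=0.25; AND[a·b] → w = 0.1625
R3 (z=49.0): good=0.65 → w = 0.6500
R4 (z=15.0): fair=0.61, ¬moderate=1−0.62=0.38; AND[a·b] → w = 0.2318
R5 (z=17.3): poor=0.58, low=0.65; AND[a·b] → w = 0.3770
Weighted average = (0.1550·33.0 + 0.1625·26.0 + 0.6500·49.0 + 0.2318·15.0 + 0.3770·17.3) / (0.1550 + 0.1625 + 0.6500 + 0.2318 + 0.3770)
  = 51.1891 / 1.5763 = 32.474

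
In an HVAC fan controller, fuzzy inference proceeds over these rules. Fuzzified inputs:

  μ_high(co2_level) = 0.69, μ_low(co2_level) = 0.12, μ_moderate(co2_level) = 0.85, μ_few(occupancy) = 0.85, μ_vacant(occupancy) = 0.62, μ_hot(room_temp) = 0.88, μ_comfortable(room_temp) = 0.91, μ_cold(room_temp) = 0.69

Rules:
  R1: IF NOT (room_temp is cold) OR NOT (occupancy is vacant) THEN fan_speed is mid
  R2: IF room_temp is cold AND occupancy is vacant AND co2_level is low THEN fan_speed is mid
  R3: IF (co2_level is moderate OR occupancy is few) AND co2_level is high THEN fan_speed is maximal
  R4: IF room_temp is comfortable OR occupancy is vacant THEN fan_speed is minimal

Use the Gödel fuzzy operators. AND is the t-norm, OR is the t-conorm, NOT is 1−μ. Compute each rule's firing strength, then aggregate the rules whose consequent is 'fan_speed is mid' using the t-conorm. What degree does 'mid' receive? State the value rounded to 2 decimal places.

R1: ¬cold=1−0.69=0.31, ¬vacant=1−0.62=0.38; OR[max(a, b)] → w = 0.38
R2: cold=0.69, vacant=0.62, low=0.12; AND[min(a, b)] → w = 0.12
R3: (moderate=0.85 OR few=0.85) = 0.85; AND[min(a, b)] with high=0.69 → w = 0.69
R4: comfortable=0.91, vacant=0.62; OR[max(a, b)] → w = 0.91
Rules with consequent 'mid': {R1, R2} → strengths 0.38, 0.12
Aggregate via t-conorm [max(a, b)]: 0.38

0.38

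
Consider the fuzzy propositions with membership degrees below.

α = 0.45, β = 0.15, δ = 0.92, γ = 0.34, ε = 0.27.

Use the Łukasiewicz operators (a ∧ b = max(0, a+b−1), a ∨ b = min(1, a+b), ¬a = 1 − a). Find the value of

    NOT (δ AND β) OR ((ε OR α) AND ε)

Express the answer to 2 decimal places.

δ AND β = max(0, a+b−1) on (0.92, 0.15) = 0.07
NOT (δ AND β) = 1 − 0.07 = 0.93
ε OR α = min(1, a+b) on (0.27, 0.45) = 0.72
(ε OR α) AND ε = max(0, a+b−1) on (0.72, 0.27) = 0.00
NOT (δ AND β) OR ((ε OR α) AND ε) = min(1, a+b) on (0.93, 0.00) = 0.93

0.93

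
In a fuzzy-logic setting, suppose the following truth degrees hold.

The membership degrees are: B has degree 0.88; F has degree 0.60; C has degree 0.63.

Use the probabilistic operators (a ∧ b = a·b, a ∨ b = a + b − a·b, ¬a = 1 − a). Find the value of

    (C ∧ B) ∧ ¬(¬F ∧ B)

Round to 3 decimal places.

C ∧ B = a·b on (0.6300, 0.8800) = 0.5544
¬F = 1 − 0.6000 = 0.4000
¬F ∧ B = a·b on (0.4000, 0.8800) = 0.3520
¬(¬F ∧ B) = 1 − 0.3520 = 0.6480
(C ∧ B) ∧ ¬(¬F ∧ B) = a·b on (0.5544, 0.6480) = 0.3593

0.359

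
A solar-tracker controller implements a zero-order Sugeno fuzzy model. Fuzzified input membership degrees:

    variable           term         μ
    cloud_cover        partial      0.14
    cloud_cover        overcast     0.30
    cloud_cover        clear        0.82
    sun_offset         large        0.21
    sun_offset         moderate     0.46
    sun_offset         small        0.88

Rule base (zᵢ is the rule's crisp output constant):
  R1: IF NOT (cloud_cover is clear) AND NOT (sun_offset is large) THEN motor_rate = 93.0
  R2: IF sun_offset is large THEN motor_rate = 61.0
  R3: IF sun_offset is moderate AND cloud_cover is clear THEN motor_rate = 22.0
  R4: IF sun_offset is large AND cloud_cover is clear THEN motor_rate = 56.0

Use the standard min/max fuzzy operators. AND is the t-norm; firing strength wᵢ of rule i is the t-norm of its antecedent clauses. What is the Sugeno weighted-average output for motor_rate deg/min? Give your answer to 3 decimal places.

R1 (z=93.0): ¬clear=1−0.82=0.18, ¬large=1−0.21=0.79; AND[min(a, b)] → w = 0.18
R2 (z=61.0): large=0.21 → w = 0.21
R3 (z=22.0): moderate=0.46, clear=0.82; AND[min(a, b)] → w = 0.46
R4 (z=56.0): large=0.21, clear=0.82; AND[min(a, b)] → w = 0.21
Weighted average = (0.18·93.0 + 0.21·61.0 + 0.46·22.0 + 0.21·56.0) / (0.18 + 0.21 + 0.46 + 0.21)
  = 51.4300 / 1.0600 = 48.519

48.519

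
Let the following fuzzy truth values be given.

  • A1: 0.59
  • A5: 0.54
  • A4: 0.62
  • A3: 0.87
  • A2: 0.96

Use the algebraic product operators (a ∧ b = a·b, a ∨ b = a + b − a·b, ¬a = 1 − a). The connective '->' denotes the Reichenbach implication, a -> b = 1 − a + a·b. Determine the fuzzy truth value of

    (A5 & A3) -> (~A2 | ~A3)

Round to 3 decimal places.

A5 & A3 = a·b on (0.5400, 0.8700) = 0.4698
~A2 = 1 − 0.9600 = 0.0400
~A3 = 1 − 0.8700 = 0.1300
~A2 | ~A3 = a + b − a·b on (0.0400, 0.1300) = 0.1648
(A5 & A3) -> (~A2 | ~A3)  [Reichenbach: 1 − a + a·b] with a=0.4698, b=0.1648 → 0.6076

0.608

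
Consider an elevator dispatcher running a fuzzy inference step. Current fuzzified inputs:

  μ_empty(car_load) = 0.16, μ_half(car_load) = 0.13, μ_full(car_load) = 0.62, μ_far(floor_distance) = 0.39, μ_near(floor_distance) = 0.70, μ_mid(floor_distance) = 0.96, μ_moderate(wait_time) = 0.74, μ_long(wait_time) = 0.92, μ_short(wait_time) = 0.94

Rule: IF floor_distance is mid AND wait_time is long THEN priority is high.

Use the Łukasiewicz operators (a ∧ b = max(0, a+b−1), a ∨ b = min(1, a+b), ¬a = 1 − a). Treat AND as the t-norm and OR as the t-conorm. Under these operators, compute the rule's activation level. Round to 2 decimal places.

firing strength: mid=0.96, long=0.92; AND[max(0, a+b−1)] → w = 0.88

0.88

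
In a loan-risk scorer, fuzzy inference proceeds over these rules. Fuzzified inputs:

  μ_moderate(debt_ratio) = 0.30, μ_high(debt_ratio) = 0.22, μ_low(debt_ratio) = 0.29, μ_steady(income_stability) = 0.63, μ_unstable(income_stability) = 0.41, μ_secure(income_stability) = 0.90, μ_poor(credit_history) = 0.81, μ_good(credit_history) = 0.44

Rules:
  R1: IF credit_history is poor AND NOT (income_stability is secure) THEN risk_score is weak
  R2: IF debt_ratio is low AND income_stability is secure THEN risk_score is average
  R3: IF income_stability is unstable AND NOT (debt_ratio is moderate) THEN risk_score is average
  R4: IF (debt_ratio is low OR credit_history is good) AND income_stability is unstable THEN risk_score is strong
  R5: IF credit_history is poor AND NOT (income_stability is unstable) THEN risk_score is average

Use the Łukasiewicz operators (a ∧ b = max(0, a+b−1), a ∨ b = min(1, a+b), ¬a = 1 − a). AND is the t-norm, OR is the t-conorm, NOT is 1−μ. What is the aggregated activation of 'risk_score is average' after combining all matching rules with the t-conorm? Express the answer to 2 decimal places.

0.70

R1: poor=0.81, ¬secure=1−0.90=0.10; AND[max(0, a+b−1)] → w = 0.00
R2: low=0.29, secure=0.90; AND[max(0, a+b−1)] → w = 0.19
R3: unstable=0.41, ¬moderate=1−0.30=0.70; AND[max(0, a+b−1)] → w = 0.11
R4: (low=0.29 OR good=0.44) = 0.73; AND[max(0, a+b−1)] with unstable=0.41 → w = 0.14
R5: poor=0.81, ¬unstable=1−0.41=0.59; AND[max(0, a+b−1)] → w = 0.40
Rules with consequent 'average': {R2, R3, R5} → strengths 0.19, 0.11, 0.40
Aggregate via t-conorm [min(1, a+b)]: 0.70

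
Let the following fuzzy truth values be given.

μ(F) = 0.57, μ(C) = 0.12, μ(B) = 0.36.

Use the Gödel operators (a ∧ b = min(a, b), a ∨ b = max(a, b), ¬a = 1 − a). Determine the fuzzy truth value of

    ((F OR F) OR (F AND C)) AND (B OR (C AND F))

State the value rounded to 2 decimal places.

0.36

F OR F = max(a, b) on (0.57, 0.57) = 0.57
F AND C = min(a, b) on (0.57, 0.12) = 0.12
(F OR F) OR (F AND C) = max(a, b) on (0.57, 0.12) = 0.57
C AND F = min(a, b) on (0.12, 0.57) = 0.12
B OR (C AND F) = max(a, b) on (0.36, 0.12) = 0.36
((F OR F) OR (F AND C)) AND (B OR (C AND F)) = min(a, b) on (0.57, 0.36) = 0.36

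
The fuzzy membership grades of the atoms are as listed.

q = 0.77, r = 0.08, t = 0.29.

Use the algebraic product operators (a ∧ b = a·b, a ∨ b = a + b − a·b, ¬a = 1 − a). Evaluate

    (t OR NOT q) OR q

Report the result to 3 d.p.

NOT q = 1 − 0.7700 = 0.2300
t OR NOT q = a + b − a·b on (0.2900, 0.2300) = 0.4533
(t OR NOT q) OR q = a + b − a·b on (0.4533, 0.7700) = 0.8743

0.874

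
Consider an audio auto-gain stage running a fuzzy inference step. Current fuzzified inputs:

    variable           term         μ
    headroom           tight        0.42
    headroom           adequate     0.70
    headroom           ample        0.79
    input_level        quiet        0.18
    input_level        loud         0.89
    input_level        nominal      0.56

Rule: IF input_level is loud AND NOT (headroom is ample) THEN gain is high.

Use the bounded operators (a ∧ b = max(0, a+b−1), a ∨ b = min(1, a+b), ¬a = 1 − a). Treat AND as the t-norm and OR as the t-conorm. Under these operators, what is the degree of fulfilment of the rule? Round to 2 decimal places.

firing strength: loud=0.89, ¬ample=1−0.79=0.21; AND[max(0, a+b−1)] → w = 0.10

0.10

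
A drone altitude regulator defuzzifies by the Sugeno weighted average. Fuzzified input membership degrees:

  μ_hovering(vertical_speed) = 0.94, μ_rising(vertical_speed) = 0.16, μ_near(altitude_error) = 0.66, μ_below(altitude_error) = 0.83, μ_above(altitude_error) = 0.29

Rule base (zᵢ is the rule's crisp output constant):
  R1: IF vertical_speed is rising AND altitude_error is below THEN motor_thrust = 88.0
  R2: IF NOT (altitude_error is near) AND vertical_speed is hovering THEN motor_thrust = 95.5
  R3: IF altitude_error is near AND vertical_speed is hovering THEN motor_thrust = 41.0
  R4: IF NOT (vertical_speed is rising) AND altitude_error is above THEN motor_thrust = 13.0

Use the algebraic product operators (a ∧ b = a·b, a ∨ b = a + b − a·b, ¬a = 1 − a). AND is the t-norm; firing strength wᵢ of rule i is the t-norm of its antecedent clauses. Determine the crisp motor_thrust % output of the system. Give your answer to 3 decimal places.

53.792

R1 (z=88.0): rising=0.16, below=0.83; AND[a·b] → w = 0.1328
R2 (z=95.5): ¬near=1−0.66=0.34, hovering=0.94; AND[a·b] → w = 0.3196
R3 (z=41.0): near=0.66, hovering=0.94; AND[a·b] → w = 0.6204
R4 (z=13.0): ¬rising=1−0.16=0.84, above=0.29; AND[a·b] → w = 0.2436
Weighted average = (0.1328·88.0 + 0.3196·95.5 + 0.6204·41.0 + 0.2436·13.0) / (0.1328 + 0.3196 + 0.6204 + 0.2436)
  = 70.8114 / 1.3164 = 53.792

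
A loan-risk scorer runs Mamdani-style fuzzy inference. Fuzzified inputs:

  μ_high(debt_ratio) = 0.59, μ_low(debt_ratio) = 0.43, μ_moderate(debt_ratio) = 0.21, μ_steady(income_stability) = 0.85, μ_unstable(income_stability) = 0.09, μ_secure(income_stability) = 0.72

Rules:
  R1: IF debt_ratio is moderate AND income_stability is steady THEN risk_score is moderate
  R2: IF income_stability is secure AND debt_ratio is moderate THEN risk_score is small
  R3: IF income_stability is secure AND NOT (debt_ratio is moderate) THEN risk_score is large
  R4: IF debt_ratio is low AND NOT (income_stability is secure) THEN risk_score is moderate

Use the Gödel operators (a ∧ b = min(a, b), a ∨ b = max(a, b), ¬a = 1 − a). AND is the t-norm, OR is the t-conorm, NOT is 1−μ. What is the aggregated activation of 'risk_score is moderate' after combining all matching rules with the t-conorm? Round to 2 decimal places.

R1: moderate=0.21, steady=0.85; AND[min(a, b)] → w = 0.21
R2: secure=0.72, moderate=0.21; AND[min(a, b)] → w = 0.21
R3: secure=0.72, ¬moderate=1−0.21=0.79; AND[min(a, b)] → w = 0.72
R4: low=0.43, ¬secure=1−0.72=0.28; AND[min(a, b)] → w = 0.28
Rules with consequent 'moderate': {R1, R4} → strengths 0.21, 0.28
Aggregate via t-conorm [max(a, b)]: 0.28

0.28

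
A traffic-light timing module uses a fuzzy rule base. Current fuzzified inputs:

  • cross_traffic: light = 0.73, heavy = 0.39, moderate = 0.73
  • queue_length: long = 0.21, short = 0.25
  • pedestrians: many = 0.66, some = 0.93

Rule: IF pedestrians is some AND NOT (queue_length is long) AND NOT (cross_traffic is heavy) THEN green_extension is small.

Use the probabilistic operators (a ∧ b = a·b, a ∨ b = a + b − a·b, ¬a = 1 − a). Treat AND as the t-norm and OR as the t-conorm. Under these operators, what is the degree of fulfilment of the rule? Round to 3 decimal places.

firing strength: some=0.93, ¬long=1−0.21=0.79, ¬heavy=1−0.39=0.61; AND[a·b] → w = 0.4482

0.448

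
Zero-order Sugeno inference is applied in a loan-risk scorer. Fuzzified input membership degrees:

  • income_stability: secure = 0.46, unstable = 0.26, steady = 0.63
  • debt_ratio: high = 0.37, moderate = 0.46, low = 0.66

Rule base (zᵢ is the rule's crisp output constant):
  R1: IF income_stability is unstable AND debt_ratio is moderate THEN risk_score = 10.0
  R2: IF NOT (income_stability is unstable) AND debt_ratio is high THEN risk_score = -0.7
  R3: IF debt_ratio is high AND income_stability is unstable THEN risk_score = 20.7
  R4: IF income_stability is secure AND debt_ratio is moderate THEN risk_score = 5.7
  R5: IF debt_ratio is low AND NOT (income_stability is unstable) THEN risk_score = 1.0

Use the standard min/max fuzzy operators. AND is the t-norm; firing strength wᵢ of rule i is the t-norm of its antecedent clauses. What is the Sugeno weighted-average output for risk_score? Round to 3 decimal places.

5.475

R1 (z=10.0): unstable=0.26, moderate=0.46; AND[min(a, b)] → w = 0.26
R2 (z=-0.7): ¬unstable=1−0.26=0.74, high=0.37; AND[min(a, b)] → w = 0.37
R3 (z=20.7): high=0.37, unstable=0.26; AND[min(a, b)] → w = 0.26
R4 (z=5.7): secure=0.46, moderate=0.46; AND[min(a, b)] → w = 0.46
R5 (z=1.0): low=0.66, ¬unstable=1−0.26=0.74; AND[min(a, b)] → w = 0.66
Weighted average = (0.26·10.0 + 0.37·-0.7 + 0.26·20.7 + 0.46·5.7 + 0.66·1.0) / (0.26 + 0.37 + 0.26 + 0.46 + 0.66)
  = 11.0050 / 2.0100 = 5.475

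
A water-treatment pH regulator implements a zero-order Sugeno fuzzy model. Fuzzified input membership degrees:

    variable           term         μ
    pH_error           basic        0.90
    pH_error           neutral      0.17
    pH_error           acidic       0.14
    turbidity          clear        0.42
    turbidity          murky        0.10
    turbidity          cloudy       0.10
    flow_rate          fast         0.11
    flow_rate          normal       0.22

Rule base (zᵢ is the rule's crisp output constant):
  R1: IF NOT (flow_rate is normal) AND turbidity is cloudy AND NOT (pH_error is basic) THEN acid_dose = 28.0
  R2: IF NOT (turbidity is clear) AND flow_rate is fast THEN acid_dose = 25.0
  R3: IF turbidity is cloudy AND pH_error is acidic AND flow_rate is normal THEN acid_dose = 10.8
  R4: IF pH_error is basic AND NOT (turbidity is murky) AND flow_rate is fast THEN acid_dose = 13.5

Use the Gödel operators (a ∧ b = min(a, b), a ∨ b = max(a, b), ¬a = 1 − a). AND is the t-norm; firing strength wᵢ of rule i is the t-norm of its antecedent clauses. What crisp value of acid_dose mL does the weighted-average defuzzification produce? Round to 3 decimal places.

R1 (z=28.0): ¬normal=1−0.22=0.78, cloudy=0.10, ¬basic=1−0.90=0.10; AND[min(a, b)] → w = 0.10
R2 (z=25.0): ¬clear=1−0.42=0.58, fast=0.11; AND[min(a, b)] → w = 0.11
R3 (z=10.8): cloudy=0.10, acidic=0.14, normal=0.22; AND[min(a, b)] → w = 0.10
R4 (z=13.5): basic=0.90, ¬murky=1−0.10=0.90, fast=0.11; AND[min(a, b)] → w = 0.11
Weighted average = (0.10·28.0 + 0.11·25.0 + 0.10·10.8 + 0.11·13.5) / (0.10 + 0.11 + 0.10 + 0.11)
  = 8.1150 / 0.4200 = 19.321

19.321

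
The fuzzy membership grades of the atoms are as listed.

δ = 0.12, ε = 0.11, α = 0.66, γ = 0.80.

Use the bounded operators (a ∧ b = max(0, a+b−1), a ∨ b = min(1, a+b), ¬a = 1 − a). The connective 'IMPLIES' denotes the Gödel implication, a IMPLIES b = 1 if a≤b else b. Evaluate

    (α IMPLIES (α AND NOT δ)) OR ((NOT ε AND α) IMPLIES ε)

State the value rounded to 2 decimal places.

NOT δ = 1 − 0.12 = 0.88
α AND NOT δ = max(0, a+b−1) on (0.66, 0.88) = 0.54
α IMPLIES (α AND NOT δ)  [Gödel: 1 if a≤b else b] with a=0.66, b=0.54 → 0.54
NOT ε = 1 − 0.11 = 0.89
NOT ε AND α = max(0, a+b−1) on (0.89, 0.66) = 0.55
(NOT ε AND α) IMPLIES ε  [Gödel: 1 if a≤b else b] with a=0.55, b=0.11 → 0.11
(α IMPLIES (α AND NOT δ)) OR ((NOT ε AND α) IMPLIES ε) = min(1, a+b) on (0.54, 0.11) = 0.65

0.65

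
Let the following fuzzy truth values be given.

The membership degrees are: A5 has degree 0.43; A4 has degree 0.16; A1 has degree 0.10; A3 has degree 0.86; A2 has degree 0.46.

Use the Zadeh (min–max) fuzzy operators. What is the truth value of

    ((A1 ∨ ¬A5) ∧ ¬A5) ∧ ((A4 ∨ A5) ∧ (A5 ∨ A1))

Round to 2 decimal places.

¬A5 = 1 − 0.43 = 0.57
A1 ∨ ¬A5 = max(a, b) on (0.10, 0.57) = 0.57
¬A5 = 1 − 0.43 = 0.57
(A1 ∨ ¬A5) ∧ ¬A5 = min(a, b) on (0.57, 0.57) = 0.57
A4 ∨ A5 = max(a, b) on (0.16, 0.43) = 0.43
A5 ∨ A1 = max(a, b) on (0.43, 0.10) = 0.43
(A4 ∨ A5) ∧ (A5 ∨ A1) = min(a, b) on (0.43, 0.43) = 0.43
((A1 ∨ ¬A5) ∧ ¬A5) ∧ ((A4 ∨ A5) ∧ (A5 ∨ A1)) = min(a, b) on (0.57, 0.43) = 0.43

0.43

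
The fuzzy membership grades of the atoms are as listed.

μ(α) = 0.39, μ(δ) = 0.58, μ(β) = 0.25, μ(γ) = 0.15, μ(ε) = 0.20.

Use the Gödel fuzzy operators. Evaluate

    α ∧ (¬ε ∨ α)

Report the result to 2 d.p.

¬ε = 1 − 0.20 = 0.80
¬ε ∨ α = max(a, b) on (0.80, 0.39) = 0.80
α ∧ (¬ε ∨ α) = min(a, b) on (0.39, 0.80) = 0.39

0.39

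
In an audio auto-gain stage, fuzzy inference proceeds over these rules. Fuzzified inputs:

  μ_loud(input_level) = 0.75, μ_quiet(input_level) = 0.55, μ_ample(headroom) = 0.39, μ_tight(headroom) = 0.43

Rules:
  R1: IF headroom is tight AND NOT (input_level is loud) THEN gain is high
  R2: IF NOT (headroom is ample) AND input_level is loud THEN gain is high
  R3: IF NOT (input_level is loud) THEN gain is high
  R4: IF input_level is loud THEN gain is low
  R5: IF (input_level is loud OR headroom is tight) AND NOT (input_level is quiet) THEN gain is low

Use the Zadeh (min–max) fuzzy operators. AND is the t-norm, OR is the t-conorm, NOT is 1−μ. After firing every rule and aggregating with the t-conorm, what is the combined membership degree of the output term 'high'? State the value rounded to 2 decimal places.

0.61

R1: tight=0.43, ¬loud=1−0.75=0.25; AND[min(a, b)] → w = 0.25
R2: ¬ample=1−0.39=0.61, loud=0.75; AND[min(a, b)] → w = 0.61
R3: ¬loud=1−0.75=0.25 → w = 0.25
R4: loud=0.75 → w = 0.75
R5: (loud=0.75 OR tight=0.43) = 0.75; AND[min(a, b)] with ¬quiet=1−0.55=0.45 → w = 0.45
Rules with consequent 'high': {R1, R2, R3} → strengths 0.25, 0.61, 0.25
Aggregate via t-conorm [max(a, b)]: 0.61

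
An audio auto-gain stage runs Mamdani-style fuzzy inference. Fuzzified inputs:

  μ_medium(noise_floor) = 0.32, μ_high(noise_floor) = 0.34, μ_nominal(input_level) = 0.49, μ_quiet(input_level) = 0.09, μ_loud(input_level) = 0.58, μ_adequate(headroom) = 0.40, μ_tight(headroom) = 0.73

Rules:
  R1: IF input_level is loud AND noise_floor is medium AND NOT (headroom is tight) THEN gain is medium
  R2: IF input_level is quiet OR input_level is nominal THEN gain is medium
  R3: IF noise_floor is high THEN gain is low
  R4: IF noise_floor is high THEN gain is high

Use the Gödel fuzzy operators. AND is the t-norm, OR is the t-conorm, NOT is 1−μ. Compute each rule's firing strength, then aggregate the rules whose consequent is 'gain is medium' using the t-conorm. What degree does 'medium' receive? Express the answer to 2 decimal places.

0.49

R1: loud=0.58, medium=0.32, ¬tight=1−0.73=0.27; AND[min(a, b)] → w = 0.27
R2: quiet=0.09, nominal=0.49; OR[max(a, b)] → w = 0.49
R3: high=0.34 → w = 0.34
R4: high=0.34 → w = 0.34
Rules with consequent 'medium': {R1, R2} → strengths 0.27, 0.49
Aggregate via t-conorm [max(a, b)]: 0.49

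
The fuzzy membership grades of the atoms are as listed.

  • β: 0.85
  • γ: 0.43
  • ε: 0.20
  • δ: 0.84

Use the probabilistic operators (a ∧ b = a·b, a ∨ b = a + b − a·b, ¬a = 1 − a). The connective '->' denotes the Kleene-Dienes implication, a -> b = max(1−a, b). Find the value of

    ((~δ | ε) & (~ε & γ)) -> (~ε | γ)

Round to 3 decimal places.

0.887

~δ = 1 − 0.8400 = 0.1600
~δ | ε = a + b − a·b on (0.1600, 0.2000) = 0.3280
~ε = 1 − 0.2000 = 0.8000
~ε & γ = a·b on (0.8000, 0.4300) = 0.3440
(~δ | ε) & (~ε & γ) = a·b on (0.3280, 0.3440) = 0.1128
~ε = 1 − 0.2000 = 0.8000
~ε | γ = a + b − a·b on (0.8000, 0.4300) = 0.8860
((~δ | ε) & (~ε & γ)) -> (~ε | γ)  [Kleene-Dienes: max(1−a, b)] with a=0.1128, b=0.8860 → 0.8872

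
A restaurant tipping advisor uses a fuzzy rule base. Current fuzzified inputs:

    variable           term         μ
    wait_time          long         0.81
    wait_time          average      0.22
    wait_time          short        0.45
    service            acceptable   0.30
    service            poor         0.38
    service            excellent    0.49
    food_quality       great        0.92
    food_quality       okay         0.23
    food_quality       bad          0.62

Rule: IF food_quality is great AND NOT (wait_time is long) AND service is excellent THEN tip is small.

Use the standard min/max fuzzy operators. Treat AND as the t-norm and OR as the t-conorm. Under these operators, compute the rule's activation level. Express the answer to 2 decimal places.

firing strength: great=0.92, ¬long=1−0.81=0.19, excellent=0.49; AND[min(a, b)] → w = 0.19

0.19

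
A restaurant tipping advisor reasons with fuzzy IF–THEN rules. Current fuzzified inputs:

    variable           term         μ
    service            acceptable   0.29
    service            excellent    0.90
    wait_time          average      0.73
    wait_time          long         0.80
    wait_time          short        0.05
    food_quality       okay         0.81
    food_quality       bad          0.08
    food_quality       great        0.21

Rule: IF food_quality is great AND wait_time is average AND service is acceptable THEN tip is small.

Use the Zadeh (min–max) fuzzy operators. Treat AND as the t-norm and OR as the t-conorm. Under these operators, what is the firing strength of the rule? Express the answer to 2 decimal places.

firing strength: great=0.21, average=0.73, acceptable=0.29; AND[min(a, b)] → w = 0.21

0.21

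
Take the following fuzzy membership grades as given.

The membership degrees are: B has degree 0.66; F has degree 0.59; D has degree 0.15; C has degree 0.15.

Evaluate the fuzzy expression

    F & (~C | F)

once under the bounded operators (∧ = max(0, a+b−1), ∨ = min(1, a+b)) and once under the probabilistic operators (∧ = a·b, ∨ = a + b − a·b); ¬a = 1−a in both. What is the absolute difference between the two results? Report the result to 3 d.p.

0.036

Under bounded:
  ~C = 1 − 0.15 = 0.85
  ~C | F = min(1, a+b) on (0.85, 0.59) = 1.00
  F & (~C | F) = max(0, a+b−1) on (0.59, 1.00) = 0.59
  → value = 0.5900
Under probabilistic:
  ~C = 1 − 0.1500 = 0.8500
  ~C | F = a + b − a·b on (0.8500, 0.5900) = 0.9385
  F & (~C | F) = a·b on (0.5900, 0.9385) = 0.5537
  → value = 0.5537
|0.5900 − 0.5537| = 0.036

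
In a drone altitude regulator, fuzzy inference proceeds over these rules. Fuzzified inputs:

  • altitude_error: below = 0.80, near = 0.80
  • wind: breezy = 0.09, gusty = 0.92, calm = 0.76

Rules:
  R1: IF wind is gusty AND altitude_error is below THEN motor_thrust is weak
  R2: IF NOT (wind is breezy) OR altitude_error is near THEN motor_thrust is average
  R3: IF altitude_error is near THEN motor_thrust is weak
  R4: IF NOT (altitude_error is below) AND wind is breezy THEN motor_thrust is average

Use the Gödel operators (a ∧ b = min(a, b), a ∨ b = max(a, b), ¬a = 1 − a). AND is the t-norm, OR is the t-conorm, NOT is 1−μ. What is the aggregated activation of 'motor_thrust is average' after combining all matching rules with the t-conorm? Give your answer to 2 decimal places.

0.91

R1: gusty=0.92, below=0.80; AND[min(a, b)] → w = 0.80
R2: ¬breezy=1−0.09=0.91, near=0.80; OR[max(a, b)] → w = 0.91
R3: near=0.80 → w = 0.80
R4: ¬below=1−0.80=0.20, breezy=0.09; AND[min(a, b)] → w = 0.09
Rules with consequent 'average': {R2, R4} → strengths 0.91, 0.09
Aggregate via t-conorm [max(a, b)]: 0.91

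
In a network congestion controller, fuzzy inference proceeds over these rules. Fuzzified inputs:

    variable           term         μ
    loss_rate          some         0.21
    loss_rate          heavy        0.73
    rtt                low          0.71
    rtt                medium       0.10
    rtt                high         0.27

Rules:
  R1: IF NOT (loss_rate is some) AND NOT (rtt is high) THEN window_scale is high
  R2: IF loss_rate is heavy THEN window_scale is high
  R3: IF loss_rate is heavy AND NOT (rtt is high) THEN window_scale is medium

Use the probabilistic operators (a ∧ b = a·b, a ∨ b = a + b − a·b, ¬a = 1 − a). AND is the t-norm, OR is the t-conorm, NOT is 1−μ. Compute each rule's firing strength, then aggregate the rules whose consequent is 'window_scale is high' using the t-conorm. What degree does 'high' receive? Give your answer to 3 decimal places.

0.886

R1: ¬some=1−0.21=0.79, ¬high=1−0.27=0.73; AND[a·b] → w = 0.5767
R2: heavy=0.73 → w = 0.7300
R3: heavy=0.73, ¬high=1−0.27=0.73; AND[a·b] → w = 0.5329
Rules with consequent 'high': {R1, R2} → strengths 0.5767, 0.7300
Aggregate via t-conorm [a + b − a·b]: 0.8857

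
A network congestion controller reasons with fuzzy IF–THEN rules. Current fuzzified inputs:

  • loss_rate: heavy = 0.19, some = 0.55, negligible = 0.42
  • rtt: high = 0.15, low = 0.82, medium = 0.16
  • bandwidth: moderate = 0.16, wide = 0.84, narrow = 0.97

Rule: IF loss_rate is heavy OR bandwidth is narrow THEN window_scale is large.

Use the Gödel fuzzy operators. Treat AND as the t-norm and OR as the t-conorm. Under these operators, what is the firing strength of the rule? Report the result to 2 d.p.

0.97

firing strength: heavy=0.19, narrow=0.97; OR[max(a, b)] → w = 0.97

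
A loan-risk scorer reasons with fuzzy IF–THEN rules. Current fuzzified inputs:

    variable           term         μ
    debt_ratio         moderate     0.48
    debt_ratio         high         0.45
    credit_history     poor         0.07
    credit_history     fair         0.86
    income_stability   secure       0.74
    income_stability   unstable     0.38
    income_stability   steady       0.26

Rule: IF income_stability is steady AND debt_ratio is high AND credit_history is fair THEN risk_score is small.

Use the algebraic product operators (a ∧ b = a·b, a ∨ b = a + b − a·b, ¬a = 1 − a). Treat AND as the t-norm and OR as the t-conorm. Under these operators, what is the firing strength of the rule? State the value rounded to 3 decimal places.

0.101

firing strength: steady=0.26, high=0.45, fair=0.86; AND[a·b] → w = 0.1006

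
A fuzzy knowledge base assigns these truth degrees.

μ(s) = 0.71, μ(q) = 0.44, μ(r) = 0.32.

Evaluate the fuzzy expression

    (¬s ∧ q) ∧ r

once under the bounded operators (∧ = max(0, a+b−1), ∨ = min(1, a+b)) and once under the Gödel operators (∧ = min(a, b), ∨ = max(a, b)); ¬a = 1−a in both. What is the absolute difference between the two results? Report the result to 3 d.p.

Under bounded:
  ¬s = 1 − 0.71 = 0.29
  ¬s ∧ q = max(0, a+b−1) on (0.29, 0.44) = 0.00
  (¬s ∧ q) ∧ r = max(0, a+b−1) on (0.00, 0.32) = 0.00
  → value = 0.0000
Under Gödel:
  ¬s = 1 − 0.71 = 0.29
  ¬s ∧ q = min(a, b) on (0.29, 0.44) = 0.29
  (¬s ∧ q) ∧ r = min(a, b) on (0.29, 0.32) = 0.29
  → value = 0.2900
|0.0000 − 0.2900| = 0.290

0.290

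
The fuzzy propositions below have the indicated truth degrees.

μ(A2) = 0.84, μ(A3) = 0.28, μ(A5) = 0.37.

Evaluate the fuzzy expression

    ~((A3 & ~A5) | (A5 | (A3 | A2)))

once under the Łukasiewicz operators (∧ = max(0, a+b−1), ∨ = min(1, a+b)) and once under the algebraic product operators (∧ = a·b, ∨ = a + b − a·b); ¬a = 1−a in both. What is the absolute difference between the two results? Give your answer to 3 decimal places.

0.060

Under Łukasiewicz:
  ~A5 = 1 − 0.37 = 0.63
  A3 & ~A5 = max(0, a+b−1) on (0.28, 0.63) = 0.00
  A3 | A2 = min(1, a+b) on (0.28, 0.84) = 1.00
  A5 | (A3 | A2) = min(1, a+b) on (0.37, 1.00) = 1.00
  (A3 & ~A5) | (A5 | (A3 | A2)) = min(1, a+b) on (0.00, 1.00) = 1.00
  ~((A3 & ~A5) | (A5 | (A3 | A2))) = 1 − 1.00 = 0.00
  → value = 0.0000
Under algebraic product:
  ~A5 = 1 − 0.3700 = 0.6300
  A3 & ~A5 = a·b on (0.2800, 0.6300) = 0.1764
  A3 | A2 = a + b − a·b on (0.2800, 0.8400) = 0.8848
  A5 | (A3 | A2) = a + b − a·b on (0.3700, 0.8848) = 0.9274
  (A3 & ~A5) | (A5 | (A3 | A2)) = a + b − a·b on (0.1764, 0.9274) = 0.9402
  ~((A3 & ~A5) | (A5 | (A3 | A2))) = 1 − 0.9402 = 0.0598
  → value = 0.0598
|0.0000 − 0.0598| = 0.060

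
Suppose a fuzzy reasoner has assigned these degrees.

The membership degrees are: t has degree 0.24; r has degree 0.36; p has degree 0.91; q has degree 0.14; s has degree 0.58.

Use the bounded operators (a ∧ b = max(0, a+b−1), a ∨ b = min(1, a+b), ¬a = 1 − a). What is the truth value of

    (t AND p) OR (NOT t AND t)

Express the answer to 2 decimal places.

t AND p = max(0, a+b−1) on (0.24, 0.91) = 0.15
NOT t = 1 − 0.24 = 0.76
NOT t AND t = max(0, a+b−1) on (0.76, 0.24) = 0.00
(t AND p) OR (NOT t AND t) = min(1, a+b) on (0.15, 0.00) = 0.15

0.15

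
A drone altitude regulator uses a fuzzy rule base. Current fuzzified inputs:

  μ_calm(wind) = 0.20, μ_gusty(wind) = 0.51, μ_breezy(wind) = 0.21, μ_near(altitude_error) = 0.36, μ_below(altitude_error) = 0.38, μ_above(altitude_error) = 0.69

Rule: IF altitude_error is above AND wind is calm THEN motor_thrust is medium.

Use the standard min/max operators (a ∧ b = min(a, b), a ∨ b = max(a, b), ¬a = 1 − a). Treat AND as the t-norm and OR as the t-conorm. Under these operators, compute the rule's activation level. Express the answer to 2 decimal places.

firing strength: above=0.69, calm=0.20; AND[min(a, b)] → w = 0.20

0.20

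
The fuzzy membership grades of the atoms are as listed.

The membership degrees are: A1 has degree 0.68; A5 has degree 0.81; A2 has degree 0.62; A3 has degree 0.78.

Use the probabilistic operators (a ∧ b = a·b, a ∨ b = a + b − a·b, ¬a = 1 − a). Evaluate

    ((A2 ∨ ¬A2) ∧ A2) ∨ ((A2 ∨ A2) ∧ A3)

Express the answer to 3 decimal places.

¬A2 = 1 − 0.6200 = 0.3800
A2 ∨ ¬A2 = a + b − a·b on (0.6200, 0.3800) = 0.7644
(A2 ∨ ¬A2) ∧ A2 = a·b on (0.7644, 0.6200) = 0.4739
A2 ∨ A2 = a + b − a·b on (0.6200, 0.6200) = 0.8556
(A2 ∨ A2) ∧ A3 = a·b on (0.8556, 0.7800) = 0.6674
((A2 ∨ ¬A2) ∧ A2) ∨ ((A2 ∨ A2) ∧ A3) = a + b − a·b on (0.4739, 0.6674) = 0.8250

0.825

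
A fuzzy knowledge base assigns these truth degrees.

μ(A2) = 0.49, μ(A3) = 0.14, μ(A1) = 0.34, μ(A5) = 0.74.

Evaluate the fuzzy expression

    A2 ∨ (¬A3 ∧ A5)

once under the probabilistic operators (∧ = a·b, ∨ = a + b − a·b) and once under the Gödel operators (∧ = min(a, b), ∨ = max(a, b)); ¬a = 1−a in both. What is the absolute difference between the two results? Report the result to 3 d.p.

Under probabilistic:
  ¬A3 = 1 − 0.1400 = 0.8600
  ¬A3 ∧ A5 = a·b on (0.8600, 0.7400) = 0.6364
  A2 ∨ (¬A3 ∧ A5) = a + b − a·b on (0.4900, 0.6364) = 0.8146
  → value = 0.8146
Under Gödel:
  ¬A3 = 1 − 0.14 = 0.86
  ¬A3 ∧ A5 = min(a, b) on (0.86, 0.74) = 0.74
  A2 ∨ (¬A3 ∧ A5) = max(a, b) on (0.49, 0.74) = 0.74
  → value = 0.7400
|0.8146 − 0.7400| = 0.075

0.075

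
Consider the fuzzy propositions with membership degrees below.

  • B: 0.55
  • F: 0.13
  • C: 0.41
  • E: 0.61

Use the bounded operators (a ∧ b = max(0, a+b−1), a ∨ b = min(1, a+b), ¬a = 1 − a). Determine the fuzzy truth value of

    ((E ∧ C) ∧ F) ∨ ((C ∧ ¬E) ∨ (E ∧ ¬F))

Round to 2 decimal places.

0.48

E ∧ C = max(0, a+b−1) on (0.61, 0.41) = 0.02
(E ∧ C) ∧ F = max(0, a+b−1) on (0.02, 0.13) = 0.00
¬E = 1 − 0.61 = 0.39
C ∧ ¬E = max(0, a+b−1) on (0.41, 0.39) = 0.00
¬F = 1 − 0.13 = 0.87
E ∧ ¬F = max(0, a+b−1) on (0.61, 0.87) = 0.48
(C ∧ ¬E) ∨ (E ∧ ¬F) = min(1, a+b) on (0.00, 0.48) = 0.48
((E ∧ C) ∧ F) ∨ ((C ∧ ¬E) ∨ (E ∧ ¬F)) = min(1, a+b) on (0.00, 0.48) = 0.48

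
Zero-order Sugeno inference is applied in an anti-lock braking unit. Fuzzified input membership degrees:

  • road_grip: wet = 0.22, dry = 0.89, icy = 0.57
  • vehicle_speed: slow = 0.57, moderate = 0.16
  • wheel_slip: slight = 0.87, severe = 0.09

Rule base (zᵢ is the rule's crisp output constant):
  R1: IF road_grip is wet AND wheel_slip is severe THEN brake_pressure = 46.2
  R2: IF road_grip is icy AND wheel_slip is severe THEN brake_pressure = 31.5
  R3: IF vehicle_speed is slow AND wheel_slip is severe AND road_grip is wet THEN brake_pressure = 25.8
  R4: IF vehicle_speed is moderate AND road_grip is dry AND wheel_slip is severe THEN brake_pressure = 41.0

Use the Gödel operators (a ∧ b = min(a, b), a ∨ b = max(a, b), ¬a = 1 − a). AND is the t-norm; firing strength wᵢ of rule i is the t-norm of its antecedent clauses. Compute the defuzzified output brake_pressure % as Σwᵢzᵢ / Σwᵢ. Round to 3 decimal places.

R1 (z=46.2): wet=0.22, severe=0.09; AND[min(a, b)] → w = 0.09
R2 (z=31.5): icy=0.57, severe=0.09; AND[min(a, b)] → w = 0.09
R3 (z=25.8): slow=0.57, severe=0.09, wet=0.22; AND[min(a, b)] → w = 0.09
R4 (z=41.0): moderate=0.16, dry=0.89, severe=0.09; AND[min(a, b)] → w = 0.09
Weighted average = (0.09·46.2 + 0.09·31.5 + 0.09·25.8 + 0.09·41.0) / (0.09 + 0.09 + 0.09 + 0.09)
  = 13.0050 / 0.3600 = 36.125

36.125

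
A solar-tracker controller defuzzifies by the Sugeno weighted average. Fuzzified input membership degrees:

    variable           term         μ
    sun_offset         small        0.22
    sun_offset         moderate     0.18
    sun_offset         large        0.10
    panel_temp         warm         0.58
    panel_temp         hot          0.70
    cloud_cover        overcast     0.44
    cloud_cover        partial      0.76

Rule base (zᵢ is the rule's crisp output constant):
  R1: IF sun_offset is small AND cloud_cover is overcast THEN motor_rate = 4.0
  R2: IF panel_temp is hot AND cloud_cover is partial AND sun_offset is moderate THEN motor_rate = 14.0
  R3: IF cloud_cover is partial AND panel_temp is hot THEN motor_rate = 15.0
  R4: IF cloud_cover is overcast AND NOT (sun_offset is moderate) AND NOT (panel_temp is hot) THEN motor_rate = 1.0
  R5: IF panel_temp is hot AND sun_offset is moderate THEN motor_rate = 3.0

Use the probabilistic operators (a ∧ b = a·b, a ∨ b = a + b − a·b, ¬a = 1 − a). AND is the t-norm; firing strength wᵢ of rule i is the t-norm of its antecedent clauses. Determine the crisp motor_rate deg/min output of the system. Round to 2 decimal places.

10.63

R1 (z=4.0): small=0.22, overcast=0.44; AND[a·b] → w = 0.0968
R2 (z=14.0): hot=0.70, partial=0.76, moderate=0.18; AND[a·b] → w = 0.0958
R3 (z=15.0): partial=0.76, hot=0.70; AND[a·b] → w = 0.5320
R4 (z=1.0): overcast=0.44, ¬moderate=1−0.18=0.82, ¬hot=1−0.70=0.30; AND[a·b] → w = 0.1082
R5 (z=3.0): hot=0.70, moderate=0.18; AND[a·b] → w = 0.1260
Weighted average = (0.0968·4.0 + 0.0958·14.0 + 0.5320·15.0 + 0.1082·1.0 + 0.1260·3.0) / (0.0968 + 0.0958 + 0.5320 + 0.1082 + 0.1260)
  = 10.1941 / 0.9588 = 10.63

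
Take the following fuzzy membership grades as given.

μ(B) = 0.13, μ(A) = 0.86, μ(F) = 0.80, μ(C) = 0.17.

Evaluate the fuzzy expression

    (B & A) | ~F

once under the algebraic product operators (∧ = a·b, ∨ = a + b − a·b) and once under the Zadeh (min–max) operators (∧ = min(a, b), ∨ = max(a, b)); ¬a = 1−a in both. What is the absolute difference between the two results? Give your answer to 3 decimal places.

0.089

Under algebraic product:
  B & A = a·b on (0.1300, 0.8600) = 0.1118
  ~F = 1 − 0.8000 = 0.2000
  (B & A) | ~F = a + b − a·b on (0.1118, 0.2000) = 0.2894
  → value = 0.2894
Under Zadeh (min–max):
  B & A = min(a, b) on (0.13, 0.86) = 0.13
  ~F = 1 − 0.80 = 0.20
  (B & A) | ~F = max(a, b) on (0.13, 0.20) = 0.20
  → value = 0.2000
|0.2894 − 0.2000| = 0.089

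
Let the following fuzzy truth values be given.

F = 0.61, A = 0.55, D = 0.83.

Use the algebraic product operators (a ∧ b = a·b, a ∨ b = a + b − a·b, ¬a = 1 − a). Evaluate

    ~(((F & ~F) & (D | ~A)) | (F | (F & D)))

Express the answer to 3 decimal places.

~F = 1 − 0.6100 = 0.3900
F & ~F = a·b on (0.6100, 0.3900) = 0.2379
~A = 1 − 0.5500 = 0.4500
D | ~A = a + b − a·b on (0.8300, 0.4500) = 0.9065
(F & ~F) & (D | ~A) = a·b on (0.2379, 0.9065) = 0.2157
F & D = a·b on (0.6100, 0.8300) = 0.5063
F | (F & D) = a + b − a·b on (0.6100, 0.5063) = 0.8075
((F & ~F) & (D | ~A)) | (F | (F & D)) = a + b − a·b on (0.2157, 0.8075) = 0.8490
~(((F & ~F) & (D | ~A)) | (F | (F & D))) = 1 − 0.8490 = 0.1510

0.151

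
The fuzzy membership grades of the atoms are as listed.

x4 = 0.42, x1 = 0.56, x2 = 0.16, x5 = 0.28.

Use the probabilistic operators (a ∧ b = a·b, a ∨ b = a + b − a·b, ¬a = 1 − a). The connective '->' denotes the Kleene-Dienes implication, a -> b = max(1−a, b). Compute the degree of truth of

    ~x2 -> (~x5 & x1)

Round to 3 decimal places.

~x2 = 1 − 0.1600 = 0.8400
~x5 = 1 − 0.2800 = 0.7200
~x5 & x1 = a·b on (0.7200, 0.5600) = 0.4032
~x2 -> (~x5 & x1)  [Kleene-Dienes: max(1−a, b)] with a=0.8400, b=0.4032 → 0.4032

0.403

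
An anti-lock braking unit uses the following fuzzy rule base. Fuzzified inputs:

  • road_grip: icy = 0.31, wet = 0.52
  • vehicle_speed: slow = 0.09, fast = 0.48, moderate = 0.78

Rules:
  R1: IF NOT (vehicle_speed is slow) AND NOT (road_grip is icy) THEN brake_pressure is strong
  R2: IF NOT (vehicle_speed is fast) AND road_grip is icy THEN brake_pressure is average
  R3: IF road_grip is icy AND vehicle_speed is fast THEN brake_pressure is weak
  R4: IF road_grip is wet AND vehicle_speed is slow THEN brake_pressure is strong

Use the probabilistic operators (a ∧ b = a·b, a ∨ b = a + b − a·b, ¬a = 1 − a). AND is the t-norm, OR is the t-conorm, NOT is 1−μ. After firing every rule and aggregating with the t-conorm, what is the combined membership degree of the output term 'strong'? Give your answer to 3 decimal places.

R1: ¬slow=1−0.09=0.91, ¬icy=1−0.31=0.69; AND[a·b] → w = 0.6279
R2: ¬fast=1−0.48=0.52, icy=0.31; AND[a·b] → w = 0.1612
R3: icy=0.31, fast=0.48; AND[a·b] → w = 0.1488
R4: wet=0.52, slow=0.09; AND[a·b] → w = 0.0468
Rules with consequent 'strong': {R1, R4} → strengths 0.6279, 0.0468
Aggregate via t-conorm [a + b − a·b]: 0.6453

0.645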